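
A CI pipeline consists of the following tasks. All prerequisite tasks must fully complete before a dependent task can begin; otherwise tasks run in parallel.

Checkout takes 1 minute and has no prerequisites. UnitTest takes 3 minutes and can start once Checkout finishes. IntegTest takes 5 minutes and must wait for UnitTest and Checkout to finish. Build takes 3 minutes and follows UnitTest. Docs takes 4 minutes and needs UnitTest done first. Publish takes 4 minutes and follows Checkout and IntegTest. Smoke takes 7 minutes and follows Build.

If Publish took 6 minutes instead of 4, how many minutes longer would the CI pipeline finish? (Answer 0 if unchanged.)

Critical path before the change: Checkout→UnitTest→Build→Smoke = 1+3+3+7 = 14 giving 14 minutes.
Publish has 1 minute of float (longest path through it is 13).
New critical path: Checkout→UnitTest→IntegTest→Publish = 1+3+5+6 = 15 ⇒ 15 minutes.
Change in finish: 15 − 14 = +1 minutes.

1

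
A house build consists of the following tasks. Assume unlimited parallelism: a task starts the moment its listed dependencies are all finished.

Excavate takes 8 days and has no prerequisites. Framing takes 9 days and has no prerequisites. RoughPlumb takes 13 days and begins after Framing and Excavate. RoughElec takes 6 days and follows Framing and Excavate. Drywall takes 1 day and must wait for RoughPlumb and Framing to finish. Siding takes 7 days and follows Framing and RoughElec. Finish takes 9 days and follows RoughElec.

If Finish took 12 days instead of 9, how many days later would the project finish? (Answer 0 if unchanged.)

As given, the longest chain is Framing→RoughElec→Finish = 9+6+9 = 24, so the finish is 24 days.
Since Finish is critical, the +3 change carries straight to that chain (now 27 days).
That remains the longest chain; total 27 days.
Change in finish: 27 − 24 = +3 days.

3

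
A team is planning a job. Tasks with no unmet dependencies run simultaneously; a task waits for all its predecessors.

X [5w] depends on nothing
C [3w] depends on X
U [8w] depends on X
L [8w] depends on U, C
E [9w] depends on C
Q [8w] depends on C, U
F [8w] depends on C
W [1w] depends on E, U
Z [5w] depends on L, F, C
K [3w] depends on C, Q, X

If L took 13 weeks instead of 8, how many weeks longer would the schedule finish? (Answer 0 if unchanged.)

Actual critical path: X→U→L→Z = 5+8+8+5 = 26 ⇒ 26 weeks.
L is on the critical path; changing it to 13 makes that path 31 weeks.
The critical path is still X→U→L→Z; finish is now 31 weeks.
Change in finish: 31 − 26 = +5 weeks.

5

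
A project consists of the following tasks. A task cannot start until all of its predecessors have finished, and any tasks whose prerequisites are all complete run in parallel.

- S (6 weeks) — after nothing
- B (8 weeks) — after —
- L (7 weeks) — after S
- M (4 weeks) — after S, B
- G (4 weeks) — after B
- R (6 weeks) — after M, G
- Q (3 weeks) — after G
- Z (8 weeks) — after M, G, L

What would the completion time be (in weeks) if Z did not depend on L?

Original critical path: S→L→Z = 6+7+8 = 21 ⇒ 21 weeks.
Without L→Z, Z's earliest start moves from 13 to 12.
The longest chain is now B→M→Z = 8+4+8 = 20, so the project takes 20 weeks.

20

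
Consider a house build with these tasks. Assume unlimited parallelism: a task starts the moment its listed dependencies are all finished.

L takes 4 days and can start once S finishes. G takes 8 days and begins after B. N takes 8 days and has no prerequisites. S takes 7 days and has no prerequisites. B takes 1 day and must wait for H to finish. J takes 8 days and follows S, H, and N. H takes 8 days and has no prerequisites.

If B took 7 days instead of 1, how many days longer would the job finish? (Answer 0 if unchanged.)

Critical path before the change: H→B→G = 8+1+8 = 17 giving 17 days.
Since B is critical, the +6 change carries straight to that chain (now 23 days).
No other chain overtakes it, so the finish is 23 days.
Change in finish: 23 − 17 = +6 days.

6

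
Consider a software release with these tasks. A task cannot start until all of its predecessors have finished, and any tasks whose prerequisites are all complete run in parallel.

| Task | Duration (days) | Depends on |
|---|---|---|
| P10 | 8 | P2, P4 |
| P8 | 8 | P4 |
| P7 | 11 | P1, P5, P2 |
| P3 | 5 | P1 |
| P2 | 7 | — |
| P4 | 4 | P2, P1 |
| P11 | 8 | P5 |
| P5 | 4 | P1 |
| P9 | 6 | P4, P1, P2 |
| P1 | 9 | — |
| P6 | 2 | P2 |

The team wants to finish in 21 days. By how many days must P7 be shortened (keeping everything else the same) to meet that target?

3

Current finish: 24 days; target: 21.
P7 is on every critical path, so each day cut from P7 cuts the finish by one (this holds down to a finish of 21).
Need 24 − 21 = 3 days off P7 → P7 becomes 8 days, finish becomes 21.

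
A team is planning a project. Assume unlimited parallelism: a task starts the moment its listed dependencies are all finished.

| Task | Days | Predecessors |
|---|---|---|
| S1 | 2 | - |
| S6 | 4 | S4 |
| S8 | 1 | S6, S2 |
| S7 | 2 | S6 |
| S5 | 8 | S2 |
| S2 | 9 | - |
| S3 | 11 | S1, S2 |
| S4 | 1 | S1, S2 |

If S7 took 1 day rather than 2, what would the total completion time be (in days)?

As given, the longest chain is S2→S3 = 9+11 = 20, so the finish is 20 days.
S7 is off the critical path — its longest chain is 16 days, giving 4 of slack.
No other chain overtakes it, so the finish is 20 days.

20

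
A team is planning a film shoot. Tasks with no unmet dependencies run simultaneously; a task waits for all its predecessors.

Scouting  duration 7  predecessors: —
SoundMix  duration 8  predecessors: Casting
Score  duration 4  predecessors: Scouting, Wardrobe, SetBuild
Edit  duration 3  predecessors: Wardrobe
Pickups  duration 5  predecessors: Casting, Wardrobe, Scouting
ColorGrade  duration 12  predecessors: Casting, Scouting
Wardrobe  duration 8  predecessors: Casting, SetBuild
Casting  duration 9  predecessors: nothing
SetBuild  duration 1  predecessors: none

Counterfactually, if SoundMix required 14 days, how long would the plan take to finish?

23

As given, the longest chain is Casting→Wardrobe→Pickups = 9+8+5 = 22, so the finish is 22 days.
SoundMix has 5 days of float (longest path through it is 17).
Now Casting→SoundMix = 9+14 = 23 is longest, so the finish becomes 23 days.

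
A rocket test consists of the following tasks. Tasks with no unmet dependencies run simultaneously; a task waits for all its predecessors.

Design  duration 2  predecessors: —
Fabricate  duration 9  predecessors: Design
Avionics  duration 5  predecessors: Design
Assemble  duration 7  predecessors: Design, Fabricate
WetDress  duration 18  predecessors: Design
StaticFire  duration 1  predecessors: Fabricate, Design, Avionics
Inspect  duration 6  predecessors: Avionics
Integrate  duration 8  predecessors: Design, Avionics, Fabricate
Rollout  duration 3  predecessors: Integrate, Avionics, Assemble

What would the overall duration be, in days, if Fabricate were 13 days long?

26

As given, the longest chain is Design→Fabricate→Integrate→Rollout = 2+9+8+3 = 22, so the finish is 22 days.
Fabricate is on the critical path; changing it to 13 makes that path 26 days.
No other chain overtakes it, so the finish is 26 days.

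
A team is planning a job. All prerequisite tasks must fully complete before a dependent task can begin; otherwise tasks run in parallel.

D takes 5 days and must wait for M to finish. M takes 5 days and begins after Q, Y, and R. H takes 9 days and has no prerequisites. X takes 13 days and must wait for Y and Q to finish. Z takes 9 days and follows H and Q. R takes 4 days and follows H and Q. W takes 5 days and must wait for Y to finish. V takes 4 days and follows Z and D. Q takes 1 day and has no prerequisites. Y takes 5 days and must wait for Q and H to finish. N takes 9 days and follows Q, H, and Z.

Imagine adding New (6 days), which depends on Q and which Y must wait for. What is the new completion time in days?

28

Originally the plan takes 28 days.
With New inserted, Y now waits for max(Q, H, New).
New critical path: H→Y→M→D→V = 9+5+5+5+4 = 28 ⇒ 28 days.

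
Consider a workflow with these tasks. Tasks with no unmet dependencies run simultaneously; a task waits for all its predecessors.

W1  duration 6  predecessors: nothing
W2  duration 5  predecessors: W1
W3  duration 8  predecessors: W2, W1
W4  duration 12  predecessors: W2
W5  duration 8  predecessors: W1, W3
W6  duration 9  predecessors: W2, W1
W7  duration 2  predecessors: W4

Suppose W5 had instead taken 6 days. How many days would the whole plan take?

Baseline: W1→W2→W3→W5 = 6+5+8+8 = 27 → 27 days.
W5 is on the critical path; changing it to 6 makes that path 25 days.
The critical path is still W1→W2→W3→W5; finish is now 25 days.

25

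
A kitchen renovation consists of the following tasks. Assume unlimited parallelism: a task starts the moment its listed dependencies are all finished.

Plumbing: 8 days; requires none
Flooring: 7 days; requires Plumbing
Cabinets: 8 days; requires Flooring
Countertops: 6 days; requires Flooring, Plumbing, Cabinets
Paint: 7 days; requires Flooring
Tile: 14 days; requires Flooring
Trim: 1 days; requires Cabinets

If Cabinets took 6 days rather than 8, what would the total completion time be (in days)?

29

Actual critical path: Plumbing→Flooring→Cabinets→Countertops = 8+7+8+6 = 29 ⇒ 29 days.
Cabinets lies on that path, so at 6 days the path becomes 27 days.
The binding chain switches to Plumbing→Flooring→Tile = 8+7+14 = 29; finish 29 days.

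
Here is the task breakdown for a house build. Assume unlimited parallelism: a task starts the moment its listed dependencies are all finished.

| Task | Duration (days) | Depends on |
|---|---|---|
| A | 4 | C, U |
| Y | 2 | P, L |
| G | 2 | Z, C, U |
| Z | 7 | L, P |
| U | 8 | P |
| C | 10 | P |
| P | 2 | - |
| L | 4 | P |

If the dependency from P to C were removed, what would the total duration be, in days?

15

Original critical path: P→C→A = 2+10+4 = 16 ⇒ 16 days.
Without P→C, C's earliest start moves from 2 to 0.
New critical path: P→L→Z→G = 2+4+7+2 = 15 ⇒ 15 days.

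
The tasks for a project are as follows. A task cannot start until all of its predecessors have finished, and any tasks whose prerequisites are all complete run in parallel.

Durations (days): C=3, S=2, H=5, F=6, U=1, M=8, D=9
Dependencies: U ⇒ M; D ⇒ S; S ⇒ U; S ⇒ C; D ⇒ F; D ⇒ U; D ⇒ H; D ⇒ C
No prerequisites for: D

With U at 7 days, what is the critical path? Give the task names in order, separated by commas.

Actual critical path: D→S→U→M = 9+2+1+8 = 20 ⇒ 20 days.
U lies on that path, so at 7 days the path becomes 26 days.
The critical path is still D→S→U→M; finish is now 26 days.

D, S, U, M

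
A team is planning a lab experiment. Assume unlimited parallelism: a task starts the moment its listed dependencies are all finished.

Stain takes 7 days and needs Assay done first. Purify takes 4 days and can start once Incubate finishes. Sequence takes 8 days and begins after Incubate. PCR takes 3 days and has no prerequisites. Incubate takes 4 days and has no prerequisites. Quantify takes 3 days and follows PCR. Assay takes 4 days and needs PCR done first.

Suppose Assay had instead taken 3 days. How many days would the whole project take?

13

The binding path is PCR→Assay→Stain = 3+4+7 = 14; finish at 14 days.
Since Assay is critical, the -1 change carries straight to that chain (now 13 days).
No other chain overtakes it, so the finish is 13 days.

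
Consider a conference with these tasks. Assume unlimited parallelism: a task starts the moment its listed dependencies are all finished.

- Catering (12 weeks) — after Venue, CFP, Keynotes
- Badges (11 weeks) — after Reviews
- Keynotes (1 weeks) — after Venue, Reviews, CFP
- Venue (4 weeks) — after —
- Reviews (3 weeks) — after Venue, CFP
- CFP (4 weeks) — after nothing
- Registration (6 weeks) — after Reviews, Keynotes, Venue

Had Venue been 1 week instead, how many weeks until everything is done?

Baseline: Venue→Reviews→Keynotes→Catering = 4+3+1+12 = 20 → 20 weeks.
Since Venue is critical, the -3 change carries straight to that chain (now 17 weeks).
Now CFP→Reviews→Keynotes→Catering = 4+3+1+12 = 20 is longest, so the finish becomes 20 weeks.

20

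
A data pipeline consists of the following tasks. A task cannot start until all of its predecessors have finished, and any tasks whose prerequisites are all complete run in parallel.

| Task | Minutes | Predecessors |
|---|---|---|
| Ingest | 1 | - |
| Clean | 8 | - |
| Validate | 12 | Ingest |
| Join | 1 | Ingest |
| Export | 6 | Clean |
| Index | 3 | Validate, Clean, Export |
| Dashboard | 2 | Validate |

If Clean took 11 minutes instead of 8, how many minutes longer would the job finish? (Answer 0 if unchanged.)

3

The binding path is Clean→Export→Index = 8+6+3 = 17; finish at 17 minutes.
Since Clean is critical, the +3 change carries straight to that chain (now 20 minutes).
The critical path is still Clean→Export→Index; finish is now 20 minutes.
Change in finish: 20 − 17 = +3 minutes.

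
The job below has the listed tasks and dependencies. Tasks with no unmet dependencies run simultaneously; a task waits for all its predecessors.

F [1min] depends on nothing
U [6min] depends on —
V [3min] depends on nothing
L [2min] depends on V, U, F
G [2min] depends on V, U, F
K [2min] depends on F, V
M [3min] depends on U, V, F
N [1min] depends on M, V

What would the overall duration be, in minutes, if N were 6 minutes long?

Baseline: U→M→N = 6+3+1 = 10 → 10 minutes.
N is on the critical path; changing it to 6 makes that path 15 minutes.
No other chain overtakes it, so the finish is 15 minutes.

15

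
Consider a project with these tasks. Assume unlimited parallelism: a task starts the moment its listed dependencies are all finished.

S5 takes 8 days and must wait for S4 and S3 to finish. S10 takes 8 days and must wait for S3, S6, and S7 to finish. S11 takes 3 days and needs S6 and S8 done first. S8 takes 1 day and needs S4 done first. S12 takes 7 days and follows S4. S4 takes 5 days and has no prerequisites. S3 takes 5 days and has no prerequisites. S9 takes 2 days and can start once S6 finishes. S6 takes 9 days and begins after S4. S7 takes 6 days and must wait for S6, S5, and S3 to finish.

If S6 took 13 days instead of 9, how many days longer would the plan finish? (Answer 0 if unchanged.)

4

As given, the longest chain is S4→S6→S7→S10 = 5+9+6+8 = 28, so the finish is 28 days.
Since S6 is critical, the +4 change carries straight to that chain (now 32 days).
That remains the longest chain; total 32 days.
Change in finish: 32 − 28 = +4 days.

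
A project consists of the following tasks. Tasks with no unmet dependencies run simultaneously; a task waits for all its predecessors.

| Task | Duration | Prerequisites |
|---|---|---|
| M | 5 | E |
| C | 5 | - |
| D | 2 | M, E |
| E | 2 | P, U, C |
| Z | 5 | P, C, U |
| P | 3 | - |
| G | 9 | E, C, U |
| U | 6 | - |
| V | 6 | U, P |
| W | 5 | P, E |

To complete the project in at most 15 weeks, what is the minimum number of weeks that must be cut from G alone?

Current finish: 17 weeks; target: 15.
G is on every critical path, so each week cut from G cuts the finish by one (this holds down to a finish of 15).
Need 17 − 15 = 2 weeks off G → G becomes 7 weeks, finish becomes 15.

2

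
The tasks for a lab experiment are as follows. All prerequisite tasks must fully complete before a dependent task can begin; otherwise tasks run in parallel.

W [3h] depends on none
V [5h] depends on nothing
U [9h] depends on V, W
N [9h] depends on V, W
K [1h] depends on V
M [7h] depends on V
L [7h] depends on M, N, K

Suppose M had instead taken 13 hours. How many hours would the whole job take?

25

Actual critical path: V→N→L = 5+9+7 = 21 ⇒ 21 hours.
The longest path through M is only 19 hours, so M has float 2.
Now V→M→L = 5+13+7 = 25 is longest, so the finish becomes 25 hours.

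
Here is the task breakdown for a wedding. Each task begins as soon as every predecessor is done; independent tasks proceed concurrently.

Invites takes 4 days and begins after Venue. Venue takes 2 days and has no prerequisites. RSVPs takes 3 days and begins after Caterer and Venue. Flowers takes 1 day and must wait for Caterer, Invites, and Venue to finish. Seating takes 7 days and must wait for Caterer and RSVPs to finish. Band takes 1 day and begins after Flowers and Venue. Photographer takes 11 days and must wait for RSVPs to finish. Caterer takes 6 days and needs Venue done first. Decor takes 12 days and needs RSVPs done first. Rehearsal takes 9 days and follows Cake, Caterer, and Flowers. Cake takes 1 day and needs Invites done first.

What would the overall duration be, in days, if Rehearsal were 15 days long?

24

Critical path before the change: Venue→Caterer→RSVPs→Decor = 2+6+3+12 = 23 giving 23 days.
Rehearsal has 5 days of float (longest path through it is 18).
The binding chain switches to Venue→Caterer→Flowers→Rehearsal = 2+6+1+15 = 24; finish 24 days.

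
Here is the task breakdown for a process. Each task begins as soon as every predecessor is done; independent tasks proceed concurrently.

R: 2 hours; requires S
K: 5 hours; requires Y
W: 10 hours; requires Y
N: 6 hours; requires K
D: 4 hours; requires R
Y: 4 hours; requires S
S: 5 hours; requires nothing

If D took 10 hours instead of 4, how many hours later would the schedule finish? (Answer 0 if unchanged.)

0

Baseline: S→Y→K→N = 5+4+5+6 = 20 → 20 hours.
The longest path through D is only 11 hours, so D has float 9.
That remains the longest chain; total 20 hours.
Change in finish: 20 − 20 = +0 hours.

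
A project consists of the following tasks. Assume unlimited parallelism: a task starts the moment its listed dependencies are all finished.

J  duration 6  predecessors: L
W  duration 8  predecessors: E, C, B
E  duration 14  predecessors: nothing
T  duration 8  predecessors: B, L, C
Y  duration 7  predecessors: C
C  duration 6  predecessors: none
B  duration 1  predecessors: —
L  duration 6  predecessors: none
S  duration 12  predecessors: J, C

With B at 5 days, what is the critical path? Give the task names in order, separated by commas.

L, J, S

Baseline: L→J→S = 6+6+12 = 24 → 24 days.
The longest path through B is only 9 days, so B has float 15.
The critical path is still L→J→S; finish is now 24 days.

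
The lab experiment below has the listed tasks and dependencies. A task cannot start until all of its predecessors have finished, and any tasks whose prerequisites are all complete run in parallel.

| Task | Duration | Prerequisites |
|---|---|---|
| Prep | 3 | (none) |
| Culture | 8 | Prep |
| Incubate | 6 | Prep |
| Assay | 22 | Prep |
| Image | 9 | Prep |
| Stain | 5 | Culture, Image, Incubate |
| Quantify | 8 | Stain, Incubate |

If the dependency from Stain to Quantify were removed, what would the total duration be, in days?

25

Before: longest chain Prep→Assay = 3+22 = 25, finish 25.
Without Stain→Quantify, Quantify's earliest start moves from 17 to 9.
The longest chain is now Prep→Assay = 3+22 = 25, so the project takes 25 days.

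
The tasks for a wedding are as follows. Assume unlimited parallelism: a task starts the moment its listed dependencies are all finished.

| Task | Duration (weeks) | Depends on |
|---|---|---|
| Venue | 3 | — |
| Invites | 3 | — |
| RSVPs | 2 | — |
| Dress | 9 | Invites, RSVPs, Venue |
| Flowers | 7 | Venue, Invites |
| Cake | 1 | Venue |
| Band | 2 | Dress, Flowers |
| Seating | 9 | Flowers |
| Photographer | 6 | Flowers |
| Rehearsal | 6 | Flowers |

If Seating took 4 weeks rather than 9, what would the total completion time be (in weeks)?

Critical path before the change: Venue→Flowers→Seating = 3+7+9 = 19 giving 19 weeks.
Seating is on the critical path; changing it to 4 makes that path 14 weeks.
Now Venue→Flowers→Photographer = 3+7+6 = 16 is longest, so the finish becomes 16 weeks.

16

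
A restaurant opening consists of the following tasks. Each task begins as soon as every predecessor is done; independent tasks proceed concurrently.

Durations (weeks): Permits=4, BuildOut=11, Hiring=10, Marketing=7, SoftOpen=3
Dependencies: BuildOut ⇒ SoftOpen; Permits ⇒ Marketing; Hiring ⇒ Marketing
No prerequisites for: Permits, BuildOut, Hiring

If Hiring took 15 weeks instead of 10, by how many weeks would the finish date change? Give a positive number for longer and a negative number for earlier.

5

Baseline: Hiring→Marketing = 10+7 = 17 → 17 weeks.
Hiring is on the critical path; changing it to 15 makes that path 22 weeks.
That remains the longest chain; total 22 weeks.
Change in finish: 22 − 17 = +5 weeks.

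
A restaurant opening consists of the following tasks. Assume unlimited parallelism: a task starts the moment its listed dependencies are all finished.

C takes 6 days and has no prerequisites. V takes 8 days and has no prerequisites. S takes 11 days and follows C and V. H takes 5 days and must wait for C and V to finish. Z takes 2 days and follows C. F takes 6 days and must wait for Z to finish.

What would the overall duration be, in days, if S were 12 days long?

Baseline: V→S = 8+11 = 19 → 19 days.
S lies on that path, so at 12 days the path becomes 20 days.
The critical path is still V→S; finish is now 20 days.

20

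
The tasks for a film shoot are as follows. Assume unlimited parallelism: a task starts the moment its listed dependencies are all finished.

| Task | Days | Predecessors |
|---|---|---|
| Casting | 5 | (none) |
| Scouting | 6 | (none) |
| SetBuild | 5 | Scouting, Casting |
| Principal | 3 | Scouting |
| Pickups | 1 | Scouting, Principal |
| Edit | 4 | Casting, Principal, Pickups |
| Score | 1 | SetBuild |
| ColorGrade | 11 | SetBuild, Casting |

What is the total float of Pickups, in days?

The longest chain is Scouting→SetBuild→ColorGrade = 6+5+11 = 22; overall finish 22 days.
Pickups finishes as early as 10 and must finish by 18.
So Pickups can slip 18 − 10 = 8 days.

8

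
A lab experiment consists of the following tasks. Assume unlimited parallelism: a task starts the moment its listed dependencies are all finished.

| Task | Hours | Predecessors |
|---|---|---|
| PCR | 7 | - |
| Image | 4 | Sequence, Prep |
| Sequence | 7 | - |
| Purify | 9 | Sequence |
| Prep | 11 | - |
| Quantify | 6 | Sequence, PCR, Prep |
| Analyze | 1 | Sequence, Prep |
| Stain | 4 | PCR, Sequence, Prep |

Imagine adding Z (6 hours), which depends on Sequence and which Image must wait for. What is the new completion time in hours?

Originally the plan takes 17 hours.
With Z inserted, Image now waits for max(Sequence, Prep, Z).
New critical path: Prep→Quantify = 11+6 = 17 ⇒ 17 hours.

17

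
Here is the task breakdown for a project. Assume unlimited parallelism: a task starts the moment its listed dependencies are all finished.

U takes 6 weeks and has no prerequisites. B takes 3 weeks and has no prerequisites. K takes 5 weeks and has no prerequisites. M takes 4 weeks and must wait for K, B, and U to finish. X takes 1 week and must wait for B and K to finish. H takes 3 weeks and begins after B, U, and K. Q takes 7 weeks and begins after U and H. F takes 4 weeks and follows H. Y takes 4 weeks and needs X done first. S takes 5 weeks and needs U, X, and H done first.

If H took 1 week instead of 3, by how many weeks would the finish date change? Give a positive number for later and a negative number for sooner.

As given, the longest chain is U→H→Q = 6+3+7 = 16, so the finish is 16 weeks.
H is on the critical path; changing it to 1 makes that path 14 weeks.
That remains the longest chain; total 14 weeks.
Change in finish: 14 − 16 = -2 weeks.

-2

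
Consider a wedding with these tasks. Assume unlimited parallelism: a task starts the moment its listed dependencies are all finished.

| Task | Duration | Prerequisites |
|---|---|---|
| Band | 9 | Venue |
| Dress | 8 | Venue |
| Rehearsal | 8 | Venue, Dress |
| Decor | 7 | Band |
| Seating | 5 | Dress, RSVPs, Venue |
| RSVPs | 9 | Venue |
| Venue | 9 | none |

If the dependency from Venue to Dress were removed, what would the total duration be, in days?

25

Original critical path: Venue→Dress→Rehearsal = 9+8+8 = 25 ⇒ 25 days.
Without Venue→Dress, Dress's earliest start moves from 9 to 0.
New critical path: Venue→Band→Decor = 9+9+7 = 25 ⇒ 25 days.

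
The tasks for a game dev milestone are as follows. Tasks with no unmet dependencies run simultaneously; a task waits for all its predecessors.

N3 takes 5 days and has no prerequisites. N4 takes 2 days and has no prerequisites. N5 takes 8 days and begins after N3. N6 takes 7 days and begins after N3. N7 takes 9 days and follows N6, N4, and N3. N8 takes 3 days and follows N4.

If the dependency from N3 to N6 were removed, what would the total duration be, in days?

With the dependency in place, N3→N6→N7 = 5+7+9 = 21 sets the finish at 21 days.
Without N3→N6, N6's earliest start moves from 5 to 0.
The longest chain is now N6→N7 = 7+9 = 16, so the schedule takes 16 days.

16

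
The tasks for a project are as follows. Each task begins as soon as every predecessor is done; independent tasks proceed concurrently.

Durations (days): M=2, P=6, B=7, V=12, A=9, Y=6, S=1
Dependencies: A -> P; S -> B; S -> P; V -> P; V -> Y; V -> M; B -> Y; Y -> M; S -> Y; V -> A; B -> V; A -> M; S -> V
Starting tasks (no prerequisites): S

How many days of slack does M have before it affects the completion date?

Critical path: S→B→V→A→P = 1+7+12+9+6 = 35, so the finish is 35 days.
Longest path through M: 31 days (earliest finish 31, latest finish 35).
Float = 35 − 31 = 4.

4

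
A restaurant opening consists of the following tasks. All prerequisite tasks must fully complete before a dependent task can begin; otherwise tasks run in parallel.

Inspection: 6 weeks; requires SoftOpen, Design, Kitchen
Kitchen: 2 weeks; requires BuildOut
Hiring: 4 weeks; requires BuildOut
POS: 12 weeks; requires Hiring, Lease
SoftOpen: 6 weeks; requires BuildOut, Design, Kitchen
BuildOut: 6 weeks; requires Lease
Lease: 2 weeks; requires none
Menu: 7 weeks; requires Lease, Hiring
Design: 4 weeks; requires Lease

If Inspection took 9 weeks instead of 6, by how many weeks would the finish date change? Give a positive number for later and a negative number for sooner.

Actual critical path: Lease→BuildOut→Hiring→POS = 2+6+4+12 = 24 ⇒ 24 weeks.
Inspection is off the critical path — its longest chain is 22 weeks, giving 2 of slack.
Now Lease→BuildOut→Kitchen→SoftOpen→Inspection = 2+6+2+6+9 = 25 is longest, so the finish becomes 25 weeks.
Change in finish: 25 − 24 = +1 weeks.

1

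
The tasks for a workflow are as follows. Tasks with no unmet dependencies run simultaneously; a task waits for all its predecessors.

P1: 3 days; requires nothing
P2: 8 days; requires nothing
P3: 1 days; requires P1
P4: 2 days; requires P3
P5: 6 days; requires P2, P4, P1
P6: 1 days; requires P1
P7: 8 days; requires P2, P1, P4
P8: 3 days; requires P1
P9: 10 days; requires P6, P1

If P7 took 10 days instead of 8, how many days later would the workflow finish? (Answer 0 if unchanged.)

Actual critical path: P2→P7 = 8+8 = 16 ⇒ 16 days.
P7 lies on that path, so at 10 days the path becomes 18 days.
No other chain overtakes it, so the finish is 18 days.
Change in finish: 18 − 16 = +2 days.

2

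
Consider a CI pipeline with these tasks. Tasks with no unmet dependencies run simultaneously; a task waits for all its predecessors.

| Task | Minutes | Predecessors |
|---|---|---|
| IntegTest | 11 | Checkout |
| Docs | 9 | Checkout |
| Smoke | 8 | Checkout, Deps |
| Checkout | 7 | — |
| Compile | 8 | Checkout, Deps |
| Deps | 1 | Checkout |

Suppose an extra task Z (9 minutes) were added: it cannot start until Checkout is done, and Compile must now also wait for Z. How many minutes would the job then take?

Originally the job takes 18 minutes.
With Z inserted, Compile now waits for max(Checkout, Deps, Z).
New critical path: Checkout→Z→Compile = 7+9+8 = 24 ⇒ 24 minutes.

24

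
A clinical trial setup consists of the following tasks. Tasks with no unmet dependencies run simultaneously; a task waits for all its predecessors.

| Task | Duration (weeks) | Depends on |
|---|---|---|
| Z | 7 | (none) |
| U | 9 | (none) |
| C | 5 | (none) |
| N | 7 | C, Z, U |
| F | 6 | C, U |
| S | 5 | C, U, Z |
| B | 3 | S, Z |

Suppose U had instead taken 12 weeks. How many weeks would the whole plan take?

Actual critical path: U→S→B = 9+5+3 = 17 ⇒ 17 weeks.
Since U is critical, the +3 change carries straight to that chain (now 20 weeks).
No other chain overtakes it, so the finish is 20 weeks.

20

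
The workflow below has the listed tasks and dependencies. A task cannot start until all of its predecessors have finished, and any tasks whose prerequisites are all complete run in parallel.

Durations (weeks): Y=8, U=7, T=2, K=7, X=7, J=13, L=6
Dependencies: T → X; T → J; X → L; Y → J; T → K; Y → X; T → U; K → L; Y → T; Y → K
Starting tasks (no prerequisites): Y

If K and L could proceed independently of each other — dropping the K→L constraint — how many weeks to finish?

23

Original critical path: Y→T→J = 8+2+13 = 23 ⇒ 23 weeks.
Dropping K→L doesn't change L's earliest start (17); another predecessor still binds.
The longest chain is now Y→T→J = 8+2+13 = 23, so the workflow takes 23 weeks.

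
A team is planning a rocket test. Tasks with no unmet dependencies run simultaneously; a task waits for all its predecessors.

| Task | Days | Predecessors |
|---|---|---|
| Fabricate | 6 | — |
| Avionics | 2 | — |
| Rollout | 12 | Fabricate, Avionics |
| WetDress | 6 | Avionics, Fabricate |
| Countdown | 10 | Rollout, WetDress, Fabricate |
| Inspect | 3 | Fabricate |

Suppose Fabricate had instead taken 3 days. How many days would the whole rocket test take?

As given, the longest chain is Fabricate→Rollout→Countdown = 6+12+10 = 28, so the finish is 28 days.
Since Fabricate is critical, the -3 change carries straight to that chain (now 25 days).
That remains the longest chain; total 25 days.

25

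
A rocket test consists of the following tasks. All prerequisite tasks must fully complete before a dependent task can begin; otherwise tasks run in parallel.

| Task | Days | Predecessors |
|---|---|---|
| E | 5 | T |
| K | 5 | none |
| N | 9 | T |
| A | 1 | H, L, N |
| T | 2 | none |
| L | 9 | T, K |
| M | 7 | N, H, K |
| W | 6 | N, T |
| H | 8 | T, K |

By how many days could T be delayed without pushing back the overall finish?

Critical path: K→H→M = 5+8+7 = 20, so the finish is 20 days.
T finishes as early as 2 and must finish by 4.
Float = 20 − 18 = 2.

2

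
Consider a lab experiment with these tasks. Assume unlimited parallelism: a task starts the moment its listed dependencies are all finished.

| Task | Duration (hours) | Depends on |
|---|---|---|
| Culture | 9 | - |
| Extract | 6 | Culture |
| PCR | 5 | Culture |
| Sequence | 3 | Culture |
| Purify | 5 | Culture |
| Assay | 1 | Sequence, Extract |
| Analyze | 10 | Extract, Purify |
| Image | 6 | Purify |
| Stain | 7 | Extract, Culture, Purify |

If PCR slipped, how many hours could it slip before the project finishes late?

11

Critical path: Culture→Extract→Analyze = 9+6+10 = 25, so the finish is 25 hours.
The longest chain containing PCR totals 14 hours.
So PCR can slip 25 − 14 = 11 hours.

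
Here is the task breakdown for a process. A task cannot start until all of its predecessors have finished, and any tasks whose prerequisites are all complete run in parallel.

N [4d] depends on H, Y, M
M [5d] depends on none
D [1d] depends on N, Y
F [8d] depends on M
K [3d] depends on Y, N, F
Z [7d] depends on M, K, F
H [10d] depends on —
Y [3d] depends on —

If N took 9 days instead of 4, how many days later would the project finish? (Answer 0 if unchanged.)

5

Critical path before the change: H→N→K→Z = 10+4+3+7 = 24 giving 24 days.
N is on the critical path; changing it to 9 makes that path 29 days.
That remains the longest chain; total 29 days.
Change in finish: 29 − 24 = +5 days.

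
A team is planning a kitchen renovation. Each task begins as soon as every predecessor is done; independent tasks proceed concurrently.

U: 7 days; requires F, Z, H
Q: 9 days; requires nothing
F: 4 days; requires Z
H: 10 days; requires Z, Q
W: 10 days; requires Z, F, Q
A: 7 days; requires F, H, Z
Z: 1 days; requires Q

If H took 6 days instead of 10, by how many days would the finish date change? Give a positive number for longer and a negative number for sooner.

As given, the longest chain is Q→Z→H→A = 9+1+10+7 = 27, so the finish is 27 days.
H is on the critical path; changing it to 6 makes that path 23 days.
New critical path: Q→Z→F→W = 9+1+4+10 = 24 ⇒ 24 days.
Change in finish: 24 − 27 = -3 days.

-3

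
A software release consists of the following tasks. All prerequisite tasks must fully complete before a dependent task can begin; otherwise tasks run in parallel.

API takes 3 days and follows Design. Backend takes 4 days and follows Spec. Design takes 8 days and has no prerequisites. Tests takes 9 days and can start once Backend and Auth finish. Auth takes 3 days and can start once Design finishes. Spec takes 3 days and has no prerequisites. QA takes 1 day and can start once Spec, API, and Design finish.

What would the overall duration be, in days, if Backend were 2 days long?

The binding path is Design→Auth→Tests = 8+3+9 = 20; finish at 20 days.
Backend is off the critical path — its longest chain is 16 days, giving 4 of slack.
That remains the longest chain; total 20 days.

20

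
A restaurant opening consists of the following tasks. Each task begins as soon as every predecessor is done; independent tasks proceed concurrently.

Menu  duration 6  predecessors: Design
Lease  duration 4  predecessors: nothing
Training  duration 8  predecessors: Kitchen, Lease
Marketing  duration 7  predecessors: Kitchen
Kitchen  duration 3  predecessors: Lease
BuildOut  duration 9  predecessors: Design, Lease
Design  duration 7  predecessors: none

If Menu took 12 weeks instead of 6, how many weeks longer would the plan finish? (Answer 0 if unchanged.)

3

Baseline: Design→BuildOut = 7+9 = 16 → 16 weeks.
The longest path through Menu is only 13 weeks, so Menu has float 3.
Now Design→Menu = 7+12 = 19 is longest, so the finish becomes 19 weeks.
Change in finish: 19 − 16 = +3 weeks.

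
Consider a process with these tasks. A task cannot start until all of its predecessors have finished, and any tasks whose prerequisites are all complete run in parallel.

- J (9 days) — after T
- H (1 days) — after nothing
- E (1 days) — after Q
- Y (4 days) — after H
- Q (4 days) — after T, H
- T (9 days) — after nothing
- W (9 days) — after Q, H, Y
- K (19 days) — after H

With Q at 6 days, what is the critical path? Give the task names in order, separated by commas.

The binding path is T→Q→W = 9+4+9 = 22; finish at 22 days.
Since Q is critical, the +2 change carries straight to that chain (now 24 days).
No other chain overtakes it, so the finish is 24 days.

T, Q, W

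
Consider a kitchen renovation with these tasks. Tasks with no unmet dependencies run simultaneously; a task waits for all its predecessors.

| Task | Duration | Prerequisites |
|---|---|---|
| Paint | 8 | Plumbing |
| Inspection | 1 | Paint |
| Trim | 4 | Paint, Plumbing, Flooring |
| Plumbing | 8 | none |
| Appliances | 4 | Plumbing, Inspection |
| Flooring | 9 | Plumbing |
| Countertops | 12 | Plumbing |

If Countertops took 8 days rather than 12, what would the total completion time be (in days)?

21

Critical path before the change: Plumbing→Flooring→Trim = 8+9+4 = 21 giving 21 days.
The longest path through Countertops is only 20 days, so Countertops has float 1.
That remains the longest chain; total 21 days.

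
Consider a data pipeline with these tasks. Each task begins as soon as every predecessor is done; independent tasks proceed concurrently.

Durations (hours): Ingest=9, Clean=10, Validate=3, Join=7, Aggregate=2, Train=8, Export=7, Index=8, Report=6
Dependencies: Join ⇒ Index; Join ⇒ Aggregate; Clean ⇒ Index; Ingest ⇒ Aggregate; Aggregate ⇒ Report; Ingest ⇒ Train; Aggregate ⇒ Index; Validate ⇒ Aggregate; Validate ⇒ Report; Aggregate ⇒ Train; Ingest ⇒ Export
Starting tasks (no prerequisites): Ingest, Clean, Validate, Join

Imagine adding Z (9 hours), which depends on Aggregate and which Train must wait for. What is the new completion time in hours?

Originally the plan takes 19 hours.
With Z inserted, Train now waits for max(Ingest, Aggregate, Z).
New critical path: Ingest→Aggregate→Z→Train = 9+2+9+8 = 28 ⇒ 28 hours.

28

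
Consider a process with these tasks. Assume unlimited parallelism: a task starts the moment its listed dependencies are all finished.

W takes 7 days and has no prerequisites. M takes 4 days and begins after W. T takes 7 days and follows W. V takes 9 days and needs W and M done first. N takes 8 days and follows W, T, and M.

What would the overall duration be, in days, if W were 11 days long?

26

The binding path is W→T→N = 7+7+8 = 22; finish at 22 days.
W lies on that path, so at 11 days the path becomes 26 days.
The critical path is still W→T→N; finish is now 26 days.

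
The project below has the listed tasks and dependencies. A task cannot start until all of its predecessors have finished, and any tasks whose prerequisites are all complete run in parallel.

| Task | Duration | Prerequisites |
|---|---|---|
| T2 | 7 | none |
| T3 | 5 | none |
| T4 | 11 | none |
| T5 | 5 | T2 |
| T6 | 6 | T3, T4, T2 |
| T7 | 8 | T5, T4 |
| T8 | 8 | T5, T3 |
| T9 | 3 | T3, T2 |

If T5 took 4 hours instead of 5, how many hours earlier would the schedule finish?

The binding path is T2→T5→T7 = 7+5+8 = 20; finish at 20 hours.
Since T5 is critical, the -1 change carries straight to that chain (now 19 hours).
No other chain overtakes it, so the finish is 19 hours.
Change in finish: 19 − 20 = -1 hours.

1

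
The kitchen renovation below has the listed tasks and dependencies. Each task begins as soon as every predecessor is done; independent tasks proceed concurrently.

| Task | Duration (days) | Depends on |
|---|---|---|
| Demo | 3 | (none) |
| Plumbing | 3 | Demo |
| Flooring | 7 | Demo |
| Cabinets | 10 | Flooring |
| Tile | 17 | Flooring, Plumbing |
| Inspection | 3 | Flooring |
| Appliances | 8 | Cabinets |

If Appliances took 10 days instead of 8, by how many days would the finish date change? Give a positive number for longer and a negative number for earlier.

The binding path is Demo→Flooring→Cabinets→Appliances = 3+7+10+8 = 28; finish at 28 days.
Since Appliances is critical, the +2 change carries straight to that chain (now 30 days).
The critical path is still Demo→Flooring→Cabinets→Appliances; finish is now 30 days.
Change in finish: 30 − 28 = +2 days.

2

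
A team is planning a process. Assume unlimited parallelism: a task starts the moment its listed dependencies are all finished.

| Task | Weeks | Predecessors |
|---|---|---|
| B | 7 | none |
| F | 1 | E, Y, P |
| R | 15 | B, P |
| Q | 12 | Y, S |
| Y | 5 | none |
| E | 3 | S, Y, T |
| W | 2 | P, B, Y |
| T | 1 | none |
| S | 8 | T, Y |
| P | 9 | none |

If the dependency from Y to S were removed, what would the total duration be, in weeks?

Original critical path: Y→S→Q = 5+8+12 = 25 ⇒ 25 weeks.
Without Y→S, S's earliest start moves from 5 to 1.
The longest chain is now P→R = 9+15 = 24, so the job takes 24 weeks.

24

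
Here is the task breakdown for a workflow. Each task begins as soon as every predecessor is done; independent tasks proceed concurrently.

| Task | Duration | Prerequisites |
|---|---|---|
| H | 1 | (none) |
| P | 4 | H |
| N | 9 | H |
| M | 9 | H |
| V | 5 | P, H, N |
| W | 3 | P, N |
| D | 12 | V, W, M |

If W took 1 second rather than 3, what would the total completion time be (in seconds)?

As given, the longest chain is H→N→V→D = 1+9+5+12 = 27, so the finish is 27 seconds.
W has 2 seconds of float (longest path through it is 25).
The critical path is still H→N→V→D; finish is now 27 seconds.

27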